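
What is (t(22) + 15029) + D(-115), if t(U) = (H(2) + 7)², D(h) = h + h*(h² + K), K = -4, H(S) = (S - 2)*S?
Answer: -1505452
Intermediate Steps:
H(S) = S*(-2 + S) (H(S) = (-2 + S)*S = S*(-2 + S))
D(h) = h + h*(-4 + h²) (D(h) = h + h*(h² - 4) = h + h*(-4 + h²))
t(U) = 49 (t(U) = (2*(-2 + 2) + 7)² = (2*0 + 7)² = (0 + 7)² = 7² = 49)
(t(22) + 15029) + D(-115) = (49 + 15029) - 115*(-3 + (-115)²) = 15078 - 115*(-3 + 13225) = 15078 - 115*13222 = 15078 - 1520530 = -1505452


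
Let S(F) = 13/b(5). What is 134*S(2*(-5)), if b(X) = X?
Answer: 1742/5 ≈ 348.40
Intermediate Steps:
S(F) = 13/5
134*S(2*(-5)) = 134*(13/5) = 1742/5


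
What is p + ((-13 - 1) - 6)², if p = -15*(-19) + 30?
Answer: 715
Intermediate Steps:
p = 315 (p = 285 + 30 = 315)
p + ((-13 - 1) - 6)² = 315 + ((-13 - 1) - 6)² = 315 + (-14 - 6)² = 315 + (-20)² = 315 + 400 = 715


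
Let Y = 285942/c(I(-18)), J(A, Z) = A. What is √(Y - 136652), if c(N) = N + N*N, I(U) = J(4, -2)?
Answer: I*√12235490/10 ≈ 349.79*I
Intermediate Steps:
I(U) = 4
c(N) = N + N²
Y = 142971/10 (Y = 285942/((4*(1 + 4))) = 285942/((4*5)) = 285942/20 = 285942*(1/20) = 142971/10 ≈ 14297.)
√(Y - 136652) = √(142971/10 - 136652) = √(-1223549/10) = I*√12235490/10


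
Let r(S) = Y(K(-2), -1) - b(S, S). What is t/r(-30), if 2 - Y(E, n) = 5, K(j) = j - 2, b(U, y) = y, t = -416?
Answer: -416/27 ≈ -15.407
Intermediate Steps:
K(j) = -2 + j
Y(E, n) = -3 (Y(E, n) = 2 - 1*5 = 2 - 5 = -3)
r(S) = -3 - S
t/r(-30) = -416/(-3 - 1*(-30)) = -416/(-3 + 30) = -416/27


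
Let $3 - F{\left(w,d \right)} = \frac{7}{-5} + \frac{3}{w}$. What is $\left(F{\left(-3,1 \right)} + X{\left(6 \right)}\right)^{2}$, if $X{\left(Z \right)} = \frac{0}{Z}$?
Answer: $\frac{729}{25} \approx 29.16$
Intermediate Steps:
$F{\left(w,d \right)} = \frac{22}{5} - \frac{3}{w}$ ($F{\left(w,d \right)} = 3 - \left(\frac{7}{-5} + \frac{3}{w}\right) = 3 - \left(7 \left(- \frac{1}{5}\right) + \frac{3}{w}\right) = 3 - \left(- \frac{7}{5} + \frac{3}{w}\right) = 3 + \left(\frac{7}{5} - \frac{3}{w}\right) = \frac{22}{5} - \frac{3}{w}$)
$X{\left(Z \right)} = 0$
$\left(F{\left(-3,1 \right)} + X{\left(6 \right)}\right)^{2} = \left(\left(\frac{22}{5} - \frac{3}{-3}\right) + 0\right)^{2} = \left(\left(\frac{22}{5} - -1\right) + 0\right)^{2} = \left(\left(\frac{22}{5} + 1\right) + 0\right)^{2} = \left(\frac{27}{5} + 0\right)^{2} = \left(\frac{27}{5}\right)^{2} = \frac{729}{25}$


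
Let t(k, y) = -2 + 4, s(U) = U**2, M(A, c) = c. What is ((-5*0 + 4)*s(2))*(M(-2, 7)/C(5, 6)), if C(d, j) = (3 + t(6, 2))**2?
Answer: 112/25 ≈ 4.4800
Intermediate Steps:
t(k, y) = 2
C(d, j) = 25 (C(d, j) = (3 + 2)**2 = 5**2 = 25)
((-5*0 + 4)*s(2))*(M(-2, 7)/C(5, 6)) = ((-5*0 + 4)*2**2)*(7/25) = ((0 + 4)*4)*(7*(1/25)) = (4*4)*(7/25) = 16*(7/25) = 112/25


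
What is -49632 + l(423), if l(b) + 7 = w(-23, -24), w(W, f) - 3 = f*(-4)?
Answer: -49540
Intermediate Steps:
w(W, f) = 3 - 4*f (w(W, f) = 3 + f*(-4) = 3 - 4*f)
l(b) = 92 (l(b) = -7 + (3 - 4*(-24)) = -7 + (3 + 96) = -7 + 99 = 92)
-49632 + l(423) = -49632 + 92 = -49540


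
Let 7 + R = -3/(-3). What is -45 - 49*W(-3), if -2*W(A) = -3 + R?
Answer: -531/2 ≈ -265.50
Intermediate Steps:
R = -6 (R = -7 - 3/(-3) = -7 - 3*(-⅓) = -7 + 1 = -6)
W(A) = 9/2 (W(A) = -(-3 - 6)/2 = -½*(-9) = 9/2)
-45 - 49*W(-3) = -45 - 49*9/2 = -45 - 441/2 = -531/2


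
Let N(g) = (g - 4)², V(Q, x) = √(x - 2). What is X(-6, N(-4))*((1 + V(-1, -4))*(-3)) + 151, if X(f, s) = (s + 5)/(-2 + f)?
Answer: 1415/8 + 207*I*√6/8 ≈ 176.88 + 63.381*I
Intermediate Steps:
V(Q, x) = √(-2 + x)
N(g) = (-4 + g)²
X(f, s) = (5 + s)/(-2 + f)
X(-6, N(-4))*((1 + V(-1, -4))*(-3)) + 151 = ((5 + (-4 - 4)²)/(-2 - 6))*((1 + √(-2 - 4))*(-3)) + 151 = ((5 + (-8)²)/(-8))*((1 + √(-6))*(-3)) + 151 = (-(5 + 64)/8)*((1 + I*√6)*(-3)) + 151 = (-⅛*69)*(-3 - 3*I*√6) + 151 = -69*(-3 - 3*I*√6)/8 + 151 = (207/8 + 207*I*√6/8) + 151 = 1415/8 + 207*I*√6/8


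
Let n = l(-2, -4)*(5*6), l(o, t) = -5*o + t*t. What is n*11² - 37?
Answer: 94343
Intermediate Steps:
l(o, t) = t² - 5*o (l(o, t) = -5*o + t² = t² - 5*o)
n = 780 (n = ((-4)² - 5*(-2))*(5*6) = (16 + 10)*30 = 26*30 = 780)
n*11² - 37 = 780*11² - 37 = 780*121 - 37 = 94380 - 37 = 94343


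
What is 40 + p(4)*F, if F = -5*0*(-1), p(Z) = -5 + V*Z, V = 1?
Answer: 40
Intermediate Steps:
p(Z) = -5 + Z (p(Z) = -5 + 1*Z = -5 + Z)
F = 0 (F = 0*(-1) = 0)
40 + p(4)*F = 40 + (-5 + 4)*0 = 40 - 1*0 = 40 + 0 = 40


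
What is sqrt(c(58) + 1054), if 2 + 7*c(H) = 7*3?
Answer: sqrt(51779)/7 ≈ 32.507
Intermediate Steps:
c(H) = 19/7 (c(H) = -2/7 + (7*3)/7 = -2/7 + (1/7)*21 = -2/7 + 3 = 19/7)
sqrt(c(58) + 1054) = sqrt(19/7 + 1054) = sqrt(7397/7) = sqrt(51779)/7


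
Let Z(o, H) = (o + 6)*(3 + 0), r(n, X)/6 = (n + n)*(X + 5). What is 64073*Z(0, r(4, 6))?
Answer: 1153314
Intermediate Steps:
r(n, X) = 12*n*(5 + X) (r(n, X) = 6*((n + n)*(X + 5)) = 6*((2*n)*(5 + X)) = 6*(2*n*(5 + X)) = 12*n*(5 + X))
Z(o, H) = 18 + 3*o (Z(o, H) = (6 + o)*3 = 18 + 3*o)
64073*Z(0, r(4, 6)) = 64073*(18 + 3*0) = 64073*(18 + 0) = 64073*18 = 1153314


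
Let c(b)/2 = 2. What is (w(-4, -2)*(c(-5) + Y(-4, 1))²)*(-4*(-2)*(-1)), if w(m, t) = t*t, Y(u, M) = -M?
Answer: -288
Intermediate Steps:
c(b) = 4 (c(b) = 2*2 = 4)
w(m, t) = t²
(w(-4, -2)*(c(-5) + Y(-4, 1))²)*(-4*(-2)*(-1)) = ((-2)²*(4 - 1*1)²)*(-4*(-2)*(-1)) = (4*(4 - 1)²)*(8*(-1)) = (4*3²)*(-8) = (4*9)*(-8) = 36*(-8) = -288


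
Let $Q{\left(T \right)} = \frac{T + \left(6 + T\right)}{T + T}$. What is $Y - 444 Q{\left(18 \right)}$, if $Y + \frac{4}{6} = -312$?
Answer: $- \frac{2492}{3} \approx -830.67$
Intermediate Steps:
$Q{\left(T \right)} = \frac{6 + 2 T}{2 T}$
$Y = - \frac{938}{3}$ ($Y = - \frac{2}{3} - 312 = - \frac{938}{3} \approx -312.67$)
$Y - 444 Q{\left(18 \right)} = - \frac{938}{3} - 444 \frac{3 + 18}{18} = - \frac{938}{3} - 444 \cdot \frac{1}{18} \cdot 21 = - \frac{938}{3} - 518 = - \frac{2492}{3}$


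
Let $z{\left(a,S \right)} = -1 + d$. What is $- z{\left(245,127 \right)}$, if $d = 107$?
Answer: $-106$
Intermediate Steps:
$z{\left(a,S \right)} = 106$ ($z{\left(a,S \right)} = -1 + 107 = 106$)
$- z{\left(245,127 \right)} = \left(-1\right) 106 = -106$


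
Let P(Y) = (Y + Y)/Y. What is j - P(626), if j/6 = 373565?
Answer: 2241388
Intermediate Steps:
j = 2241390 (j = 6*373565 = 2241390)
P(Y) = 2 (P(Y) = (2*Y)/Y = 2)
j - P(626) = 2241390 - 1*2 = 2241390 - 2 = 2241388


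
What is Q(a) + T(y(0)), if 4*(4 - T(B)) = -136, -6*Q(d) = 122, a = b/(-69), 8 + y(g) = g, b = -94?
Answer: 53/3 ≈ 17.667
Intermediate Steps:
y(g) = -8 + g
a = 94/69 (a = -94/(-69) = -94*(-1/69) = 94/69 ≈ 1.3623)
Q(d) = -61/3 (Q(d) = -⅙*122 = -61/3)
T(B) = 38 (T(B) = 4 - ¼*(-136) = 4 + 34 = 38)
Q(a) + T(y(0)) = -61/3 + 38 = 53/3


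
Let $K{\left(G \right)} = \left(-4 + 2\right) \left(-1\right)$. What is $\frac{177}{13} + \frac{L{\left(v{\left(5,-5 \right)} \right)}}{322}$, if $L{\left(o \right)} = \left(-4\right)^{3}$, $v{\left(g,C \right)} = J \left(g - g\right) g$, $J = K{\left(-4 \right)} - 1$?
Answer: $\frac{28081}{2093} \approx 13.417$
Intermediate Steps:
$K{\left(G \right)} = 2$ ($K{\left(G \right)} = \left(-2\right) \left(-1\right) = 2$)
$J = 1$ ($J = 2 - 1 = 1$)
$v{\left(g,C \right)} = 0$ ($v{\left(g,C \right)} = 1 \left(g - g\right) g = 1 \cdot 0 g = 0 g = 0$)
$L{\left(o \right)} = -64$
$\frac{177}{13} + \frac{L{\left(v{\left(5,-5 \right)} \right)}}{322} = \frac{177}{13} - \frac{64}{322} = 177 \cdot \frac{1}{13} - \frac{32}{161} = \frac{177}{13} - \frac{32}{161} = \frac{28081}{2093}$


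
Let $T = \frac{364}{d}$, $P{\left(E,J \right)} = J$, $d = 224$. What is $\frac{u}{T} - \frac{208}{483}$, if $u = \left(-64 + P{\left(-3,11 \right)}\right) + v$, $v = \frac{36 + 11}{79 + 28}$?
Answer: $- \frac{22020464}{671853} \approx -32.776$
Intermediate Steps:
$v = \frac{47}{107} \approx 0.43925$
$T = \frac{13}{8}$ ($T = \frac{364}{224} = 364 \cdot \frac{1}{224} = \frac{13}{8} \approx 1.625$)
$u = - \frac{5624}{107}$ ($u = \left(-64 + 11\right) + \frac{47}{107} = -53 + \frac{47}{107} = - \frac{5624}{107} \approx -52.561$)
$\frac{u}{T} - \frac{208}{483} = - \frac{5624}{107 \cdot \frac{13}{8}} - \frac{208}{483} = \left(- \frac{5624}{107}\right) \frac{8}{13} - \frac{208}{483} = - \frac{44992}{1391} - \frac{208}{483} = - \frac{22020464}{671853}$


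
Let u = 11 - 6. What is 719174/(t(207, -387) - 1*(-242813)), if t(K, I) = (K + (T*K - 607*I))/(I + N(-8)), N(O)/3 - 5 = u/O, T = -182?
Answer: 717016478/241558049 ≈ 2.9683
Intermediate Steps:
u = 5
N(O) = 15 + 15/O (N(O) = 15 + 3*(5/O) = 15 + 15/O)
t(K, I) = (-607*I - 181*K)/(105/8 + I) (t(K, I) = (K + (-182*K - 607*I))/(I + (15 + 15/(-8))) = (K + (-607*I - 182*K))/(I + (15 + 15*(-1/8))) = (-607*I - 181*K)/(I + (15 - 15/8)) = (-607*I - 181*K)/(I + 105/8) = (-607*I - 181*K)/(105/8 + I))
719174/(t(207, -387) - 1*(-242813)) = 719174/(8*(-607*(-387) - 181*207)/(105 + 8*(-387)) - 1*(-242813)) = 719174/(8*(234909 - 37467)/(105 - 3096) + 242813) = 719174/(8*197442/(-2991) + 242813) = 719174/(8*(-1/2991)*197442 + 242813) = 719174/(-526512/997 + 242813) = 719174/(241558049/997) = 719174*(997/241558049) = 717016478/241558049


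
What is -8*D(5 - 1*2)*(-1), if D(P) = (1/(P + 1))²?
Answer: ½ ≈ 0.50000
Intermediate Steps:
D(P) = (1 + P)⁻² (D(P) = (1/(1 + P))² = (1 + P)⁻²)
-8*D(5 - 1*2)*(-1) = -8/(1 + (5 - 1*2))²*(-1) = -8/(1 + (5 - 2))²*(-1) = -8/(1 + 3)²*(-1) = -8/4²*(-1) = -8*1/16*(-1) = -½*(-1) = ½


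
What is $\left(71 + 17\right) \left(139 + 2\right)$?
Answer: $12408$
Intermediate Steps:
$\left(71 + 17\right) \left(139 + 2\right) = 88 \cdot 141 = 12408$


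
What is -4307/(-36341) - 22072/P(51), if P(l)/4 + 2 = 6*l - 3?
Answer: -199233231/10938641 ≈ -18.214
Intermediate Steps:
P(l) = -20 + 24*l (P(l) = -8 + 4*(6*l - 3) = -8 + 4*(-3 + 6*l) = -8 + (-12 + 24*l) = -20 + 24*l)
-4307/(-36341) - 22072/P(51) = -4307/(-36341) - 22072/(-20 + 24*51) = -4307*(-1/36341) - 22072/(-20 + 1224) = 4307/36341 - 22072/1204 = 4307/36341 - 22072*1/1204 = 4307/36341 - 5518/301 = -199233231/10938641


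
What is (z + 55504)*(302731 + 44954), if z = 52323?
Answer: 37489830495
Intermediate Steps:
(z + 55504)*(302731 + 44954) = (52323 + 55504)*(302731 + 44954) = 107827*347685 = 37489830495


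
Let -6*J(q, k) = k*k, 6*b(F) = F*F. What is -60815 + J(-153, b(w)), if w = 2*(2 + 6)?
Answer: -1650197/27 ≈ -61118.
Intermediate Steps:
w = 16 (w = 2*8 = 16)
b(F) = F²/6 (b(F) = (F*F)/6 = F²/6)
J(q, k) = -k²/6 (J(q, k) = -k*k/6 = -k²/6)
-60815 + J(-153, b(w)) = -60815 - ((⅙)*16²)²/6 = -60815 - ((⅙)*256)²/6 = -60815 - (128/3)²/6 = -60815 - ⅙*16384/9 = -60815 - 8192/27 = -1650197/27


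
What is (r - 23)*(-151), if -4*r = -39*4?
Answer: -2416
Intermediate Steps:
r = 39 (r = -(-39)*4/4 = -¼*(-156) = 39)
(r - 23)*(-151) = (39 - 23)*(-151) = 16*(-151) = -2416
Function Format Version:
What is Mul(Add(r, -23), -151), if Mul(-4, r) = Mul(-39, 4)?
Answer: -2416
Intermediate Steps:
r = 39 (r = Mul(Rational(-1, 4), Mul(-39, 4)) = Mul(Rational(-1, 4), -156) = 39)
Mul(Add(r, -23), -151) = Mul(Add(39, -23), -151) = Mul(16, -151) = -2416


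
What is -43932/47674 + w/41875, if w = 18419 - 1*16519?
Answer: -34981438/39926975 ≈ -0.87614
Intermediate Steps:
w = 1900 (w = 18419 - 16519 = 1900)
-43932/47674 + w/41875 = -43932/47674 + 1900/41875 = -43932*1/47674 + 1900*(1/41875) = -21966/23837 + 76/1675 = -34981438/39926975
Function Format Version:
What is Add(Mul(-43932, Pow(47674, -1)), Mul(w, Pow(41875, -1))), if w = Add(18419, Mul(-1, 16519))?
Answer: Rational(-34981438, 39926975) ≈ -0.87614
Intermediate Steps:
w = 1900 (w = Add(18419, -16519) = 1900)
Add(Mul(-43932, Pow(47674, -1)), Mul(w, Pow(41875, -1))) = Add(Mul(-43932, Pow(47674, -1)), Mul(1900, Pow(41875, -1))) = Add(Mul(-43932, Rational(1, 47674)), Mul(1900, Rational(1, 41875))) = Add(Rational(-21966, 23837), Rational(76, 1675)) = Rational(-34981438, 39926975)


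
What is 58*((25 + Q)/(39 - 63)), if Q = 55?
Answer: -580/3 ≈ -193.33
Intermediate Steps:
58*((25 + Q)/(39 - 63)) = 58*((25 + 55)/(39 - 63)) = 58*(80/(-24)) = 58*(80*(-1/24)) = 58*(-10/3) = -580/3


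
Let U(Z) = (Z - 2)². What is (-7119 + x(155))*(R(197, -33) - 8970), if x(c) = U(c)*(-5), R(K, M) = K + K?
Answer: 1064830464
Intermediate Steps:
U(Z) = (-2 + Z)²
R(K, M) = 2*K
x(c) = -5*(-2 + c)² (x(c) = (-2 + c)²*(-5) = -5*(-2 + c)²)
(-7119 + x(155))*(R(197, -33) - 8970) = (-7119 - 5*(-2 + 155)²)*(2*197 - 8970) = (-7119 - 5*153²)*(394 - 8970) = (-7119 - 5*23409)*(-8576) = (-7119 - 117045)*(-8576) = -124164*(-8576) = 1064830464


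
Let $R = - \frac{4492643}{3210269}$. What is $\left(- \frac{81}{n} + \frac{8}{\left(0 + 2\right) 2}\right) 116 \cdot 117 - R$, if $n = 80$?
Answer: $\frac{860592827503}{64205380} \approx 13404.0$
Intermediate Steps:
$R = - \frac{4492643}{3210269}$ ($R = \left(-4492643\right) \frac{1}{3210269} = - \frac{4492643}{3210269} \approx -1.3995$)
$\left(- \frac{81}{n} + \frac{8}{\left(0 + 2\right) 2}\right) 116 \cdot 117 - R = \left(- \frac{81}{80} + \frac{8}{\left(0 + 2\right) 2}\right) 116 \cdot 117 - - \frac{4492643}{3210269} = \left(\left(-81\right) \frac{1}{80} + \frac{8}{2 \cdot 2}\right) 116 \cdot 117 + \frac{4492643}{3210269} = \left(- \frac{81}{80} + \frac{8}{4}\right) 116 \cdot 117 + \frac{4492643}{3210269} = \left(- \frac{81}{80} + 8 \cdot \frac{1}{4}\right) 116 \cdot 117 + \frac{4492643}{3210269} = \left(- \frac{81}{80} + 2\right) 116 \cdot 117 + \frac{4492643}{3210269} = \frac{79}{80} \cdot 116 \cdot 117 + \frac{4492643}{3210269} = \frac{2291}{20} \cdot 117 + \frac{4492643}{3210269} = \frac{268047}{20} + \frac{4492643}{3210269} = \frac{860592827503}{64205380}$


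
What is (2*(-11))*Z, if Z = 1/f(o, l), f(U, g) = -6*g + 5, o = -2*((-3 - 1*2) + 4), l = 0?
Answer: -22/5 ≈ -4.4000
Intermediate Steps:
o = 2 (o = -2*((-3 - 2) + 4) = -2*(-5 + 4) = -2*(-1) = 2)
f(U, g) = 5 - 6*g
Z = ⅕ (Z = 1/(5 - 6*0) = 1/(5 + 0) = 1/5 = ⅕ ≈ 0.20000)
(2*(-11))*Z = (2*(-11))*(⅕) = -22*⅕ = -22/5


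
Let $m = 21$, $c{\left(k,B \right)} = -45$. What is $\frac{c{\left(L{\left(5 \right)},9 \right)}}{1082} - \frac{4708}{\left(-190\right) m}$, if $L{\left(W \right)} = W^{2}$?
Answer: $\frac{2457253}{2158590} \approx 1.1384$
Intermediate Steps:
$\frac{c{\left(L{\left(5 \right)},9 \right)}}{1082} - \frac{4708}{\left(-190\right) m} = - \frac{45}{1082} - \frac{4708}{\left(-190\right) 21} = \left(-45\right) \frac{1}{1082} - \frac{4708}{-3990} = - \frac{45}{1082} - - \frac{2354}{1995} = - \frac{45}{1082} + \frac{2354}{1995} = \frac{2457253}{2158590}$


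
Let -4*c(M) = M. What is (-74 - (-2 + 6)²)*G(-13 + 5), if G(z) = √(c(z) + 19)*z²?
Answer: -5760*√21 ≈ -26396.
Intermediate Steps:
c(M) = -M/4
G(z) = z²*√(19 - z/4) (G(z) = √(-z/4 + 19)*z² = √(19 - z/4)*z² = z²*√(19 - z/4))
(-74 - (-2 + 6)²)*G(-13 + 5) = (-74 - (-2 + 6)²)*((-13 + 5)²*√(76 - (-13 + 5))/2) = (-74 - 1*4²)*((½)*(-8)²*√(76 - 1*(-8))) = (-74 - 1*16)*((½)*64*√(76 + 8)) = (-74 - 16)*((½)*64*√84) = -45*64*2*√21 = -5760*√21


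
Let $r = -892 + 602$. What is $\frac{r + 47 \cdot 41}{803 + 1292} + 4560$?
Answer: $\frac{9554837}{2095} \approx 4560.8$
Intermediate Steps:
$r = -290$
$\frac{r + 47 \cdot 41}{803 + 1292} + 4560 = \frac{-290 + 47 \cdot 41}{803 + 1292} + 4560 = \frac{-290 + 1927}{2095} + 4560 = 1637 \cdot \frac{1}{2095} + 4560 = \frac{1637}{2095} + 4560 = \frac{9554837}{2095}$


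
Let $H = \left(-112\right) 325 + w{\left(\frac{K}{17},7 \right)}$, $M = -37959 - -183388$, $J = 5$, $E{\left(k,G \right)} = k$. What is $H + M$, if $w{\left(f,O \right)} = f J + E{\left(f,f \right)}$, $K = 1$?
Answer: $\frac{1853499}{17} \approx 1.0903 \cdot 10^{5}$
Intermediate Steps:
$M = 145429$ ($M = -37959 + 183388 = 145429$)
$w{\left(f,O \right)} = 6 f$ ($w{\left(f,O \right)} = f 5 + f = 5 f + f = 6 f$)
$H = - \frac{618794}{17}$ ($H = \left(-112\right) 325 + 6 \cdot 1 \cdot \frac{1}{17} = -36400 + 6 \cdot 1 \cdot \frac{1}{17} = -36400 + 6 \cdot \frac{1}{17} = -36400 + \frac{6}{17} = - \frac{618794}{17} \approx -36400.0$)
$H + M = - \frac{618794}{17} + 145429 = \frac{1853499}{17}$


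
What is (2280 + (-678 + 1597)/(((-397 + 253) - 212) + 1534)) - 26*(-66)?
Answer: 4708207/1178 ≈ 3996.8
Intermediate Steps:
(2280 + (-678 + 1597)/(((-397 + 253) - 212) + 1534)) - 26*(-66) = (2280 + 919/((-144 - 212) + 1534)) + 1716 = (2280 + 919/(-356 + 1534)) + 1716 = (2280 + 919/1178) + 1716 = 2686759/1178 + 1716 = 4708207/1178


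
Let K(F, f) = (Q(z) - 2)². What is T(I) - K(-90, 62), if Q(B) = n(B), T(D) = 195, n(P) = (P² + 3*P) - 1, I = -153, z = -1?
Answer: 170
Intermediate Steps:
n(P) = -1 + P² + 3*P
Q(B) = -1 + B² + 3*B
K(F, f) = 25 (K(F, f) = ((-1 + (-1)² + 3*(-1)) - 2)² = ((-1 + 1 - 3) - 2)² = (-3 - 2)² = (-5)² = 25)
T(I) - K(-90, 62) = 195 - 1*25 = 195 - 25 = 170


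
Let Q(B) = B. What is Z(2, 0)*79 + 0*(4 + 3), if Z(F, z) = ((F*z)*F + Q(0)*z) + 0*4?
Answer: 0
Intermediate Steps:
Z(F, z) = z*F² (Z(F, z) = ((F*z)*F + 0*z) + 0*4 = (z*F² + 0) + 0 = z*F² + 0 = z*F²)
Z(2, 0)*79 + 0*(4 + 3) = (0*2²)*79 + 0*(4 + 3) = (0*4)*79 + 0*7 = 0*79 + 0 = 0 + 0 = 0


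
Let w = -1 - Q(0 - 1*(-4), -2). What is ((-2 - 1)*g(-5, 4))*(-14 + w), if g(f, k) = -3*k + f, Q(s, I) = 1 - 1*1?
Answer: -765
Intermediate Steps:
Q(s, I) = 0 (Q(s, I) = 1 - 1 = 0)
w = -1 (w = -1 - 1*0 = -1 + 0 = -1)
g(f, k) = f - 3*k
((-2 - 1)*g(-5, 4))*(-14 + w) = ((-2 - 1)*(-5 - 3*4))*(-14 - 1) = -3*(-5 - 12)*(-15) = -3*(-17)*(-15) = 51*(-15) = -765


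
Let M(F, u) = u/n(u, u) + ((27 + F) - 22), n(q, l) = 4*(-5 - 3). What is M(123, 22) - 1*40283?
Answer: -642491/16 ≈ -40156.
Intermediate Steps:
n(q, l) = -32 (n(q, l) = 4*(-8) = -32)
M(F, u) = 5 + F - u/32 (M(F, u) = u/(-32) + ((27 + F) - 22) = u*(-1/32) + (5 + F) = -u/32 + (5 + F) = 5 + F - u/32)
M(123, 22) - 1*40283 = (5 + 123 - 1/32*22) - 1*40283 = (5 + 123 - 11/16) - 40283 = 2037/16 - 40283 = -642491/16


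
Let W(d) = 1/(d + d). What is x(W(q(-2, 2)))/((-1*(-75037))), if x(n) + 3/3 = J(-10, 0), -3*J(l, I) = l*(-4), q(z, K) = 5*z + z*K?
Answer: -43/225111 ≈ -0.00019102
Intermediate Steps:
q(z, K) = 5*z + K*z
W(d) = 1/(2*d)
J(l, I) = 4*l/3 (J(l, I) = -l*(-4)/3 = -(-4)*l/3 = 4*l/3)
x(n) = -43/3 (x(n) = -1 + (4/3)*(-10) = -1 - 40/3 = -43/3)
x(W(q(-2, 2)))/((-1*(-75037))) = -43/(3*((-1*(-75037)))) = -43/3/75037 = -43/3*1/75037 = -43/225111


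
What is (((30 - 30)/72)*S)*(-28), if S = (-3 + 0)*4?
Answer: 0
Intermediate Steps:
S = -12 (S = -3*4 = -12)
(((30 - 30)/72)*S)*(-28) = (((30 - 30)/72)*(-12))*(-28) = ((0*(1/72))*(-12))*(-28) = (0*(-12))*(-28) = 0*(-28) = 0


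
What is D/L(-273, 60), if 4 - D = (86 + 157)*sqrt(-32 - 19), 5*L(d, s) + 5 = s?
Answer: 4/11 - 243*I*sqrt(51)/11 ≈ 0.36364 - 157.76*I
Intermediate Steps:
L(d, s) = -1 + s/5
D = 4 - 243*I*sqrt(51) (D = 4 - (86 + 157)*sqrt(-32 - 19) = 4 - 243*sqrt(-51) = 4 - 243*I*sqrt(51) ≈ 4.0 - 1735.4*I)
D/L(-273, 60) = (4 - 243*I*sqrt(51))/(-1 + (1/5)*60) = (4 - 243*I*sqrt(51))/(-1 + 12) = (4 - 243*I*sqrt(51))/11 = (4 - 243*I*sqrt(51))*(1/11) = 4/11 - 243*I*sqrt(51)/11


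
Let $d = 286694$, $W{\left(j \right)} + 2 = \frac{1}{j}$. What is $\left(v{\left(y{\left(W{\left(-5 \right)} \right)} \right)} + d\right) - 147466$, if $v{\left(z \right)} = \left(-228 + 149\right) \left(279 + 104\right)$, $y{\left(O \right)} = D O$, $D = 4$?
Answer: $108971$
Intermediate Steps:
$W{\left(j \right)} = -2 + \frac{1}{j}$
$y{\left(O \right)} = 4 O$
$v{\left(z \right)} = -30257$ ($v{\left(z \right)} = \left(-79\right) 383 = -30257$)
$\left(v{\left(y{\left(W{\left(-5 \right)} \right)} \right)} + d\right) - 147466 = \left(-30257 + 286694\right) - 147466 = 256437 - 147466 = 108971$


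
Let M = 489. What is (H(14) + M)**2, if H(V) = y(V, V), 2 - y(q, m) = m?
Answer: 227529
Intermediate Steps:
y(q, m) = 2 - m
H(V) = 2 - V
(H(14) + M)**2 = ((2 - 1*14) + 489)**2 = ((2 - 14) + 489)**2 = (-12 + 489)**2 = 477**2 = 227529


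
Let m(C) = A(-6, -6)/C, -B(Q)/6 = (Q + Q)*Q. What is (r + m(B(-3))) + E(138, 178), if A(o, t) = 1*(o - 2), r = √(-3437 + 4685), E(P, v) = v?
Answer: 4808/27 + 4*√78 ≈ 213.40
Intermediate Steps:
B(Q) = -12*Q² (B(Q) = -6*(Q + Q)*Q = -6*2*Q*Q = -12*Q²)
r = 4*√78 (r = √1248 = 4*√78 ≈ 35.327)
A(o, t) = -2 + o (A(o, t) = 1*(-2 + o) = -2 + o)
m(C) = -8/C (m(C) = (-2 - 6)/C = -8/C)
(r + m(B(-3))) + E(138, 178) = (4*√78 - 8/((-12*(-3)²))) + 178 = (4*√78 - 8/((-12*9))) + 178 = (4*√78 - 8/(-108)) + 178 = (4*√78 - 8*(-1/108)) + 178 = (4*√78 + 2/27) + 178 = (2/27 + 4*√78) + 178 = 4808/27 + 4*√78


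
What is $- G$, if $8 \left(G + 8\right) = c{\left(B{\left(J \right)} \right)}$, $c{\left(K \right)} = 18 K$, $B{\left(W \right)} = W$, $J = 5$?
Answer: $- \frac{13}{4} \approx -3.25$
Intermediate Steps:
$G = \frac{13}{4}$ ($G = -8 + \frac{18 \cdot 5}{8} = -8 + \frac{1}{8} \cdot 90 = -8 + \frac{45}{4} = \frac{13}{4} \approx 3.25$)
$- G = \left(-1\right) \frac{13}{4} = - \frac{13}{4}$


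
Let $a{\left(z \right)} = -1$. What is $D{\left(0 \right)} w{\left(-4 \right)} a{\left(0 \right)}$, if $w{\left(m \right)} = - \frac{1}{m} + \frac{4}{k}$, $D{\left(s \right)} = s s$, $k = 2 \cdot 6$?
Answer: $0$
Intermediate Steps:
$k = 12$
$D{\left(s \right)} = s^{2}$
$w{\left(m \right)} = \frac{1}{3} - \frac{1}{m}$ ($w{\left(m \right)} = - \frac{1}{m} + \frac{4}{12} = - \frac{1}{m} + 4 \cdot \frac{1}{12} = - \frac{1}{m} + \frac{1}{3} = \frac{1}{3} - \frac{1}{m}$)
$D{\left(0 \right)} w{\left(-4 \right)} a{\left(0 \right)} = 0^{2} \frac{-3 - 4}{3 \left(-4\right)} \left(-1\right) = 0 \cdot \frac{1}{3} \left(- \frac{1}{4}\right) \left(-7\right) \left(-1\right) = 0 \cdot \frac{7}{12} \left(-1\right) = 0 \left(-1\right) = 0$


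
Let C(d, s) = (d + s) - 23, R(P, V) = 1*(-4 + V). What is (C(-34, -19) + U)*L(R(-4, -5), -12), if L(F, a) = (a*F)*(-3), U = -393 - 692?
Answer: 376164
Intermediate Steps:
R(P, V) = -4 + V
C(d, s) = -23 + d + s
U = -1085
L(F, a) = -3*F*a (L(F, a) = (F*a)*(-3) = -3*F*a)
(C(-34, -19) + U)*L(R(-4, -5), -12) = ((-23 - 34 - 19) - 1085)*(-3*(-4 - 5)*(-12)) = (-76 - 1085)*(-3*(-9)*(-12)) = -1161*(-324) = 376164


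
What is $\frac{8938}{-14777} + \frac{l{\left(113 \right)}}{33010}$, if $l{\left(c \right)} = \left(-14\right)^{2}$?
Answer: $- \frac{146073544}{243894385} \approx -0.59892$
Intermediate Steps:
$l{\left(c \right)} = 196$
$\frac{8938}{-14777} + \frac{l{\left(113 \right)}}{33010} = \frac{8938}{-14777} + \frac{196}{33010} = 8938 \left(- \frac{1}{14777}\right) + 196 \cdot \frac{1}{33010} = - \frac{8938}{14777} + \frac{98}{16505} = - \frac{146073544}{243894385}$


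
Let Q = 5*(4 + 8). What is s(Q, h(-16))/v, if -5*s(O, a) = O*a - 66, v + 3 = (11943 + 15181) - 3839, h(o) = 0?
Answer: 33/58205 ≈ 0.00056696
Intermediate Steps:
v = 23282 (v = -3 + ((11943 + 15181) - 3839) = -3 + (27124 - 3839) = -3 + 23285 = 23282)
Q = 60 (Q = 5*12 = 60)
s(O, a) = 66/5 - O*a/5 (s(O, a) = -(O*a - 66)/5 = -(-66 + O*a)/5 = 66/5 - O*a/5)
s(Q, h(-16))/v = (66/5 - ⅕*60*0)/23282 = (66/5 + 0)*(1/23282) = (66/5)*(1/23282) = 33/58205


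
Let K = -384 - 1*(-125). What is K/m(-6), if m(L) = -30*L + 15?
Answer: -259/195 ≈ -1.3282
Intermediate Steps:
K = -259 (K = -384 + 125 = -259)
m(L) = 15 - 30*L
K/m(-6) = -259/(15 - 30*(-6)) = -259/(15 + 180) = -259/195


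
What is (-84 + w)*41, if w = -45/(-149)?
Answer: -511311/149 ≈ -3431.6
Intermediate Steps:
w = 45/149 (w = -45*(-1/149) = 45/149 ≈ 0.30201)
(-84 + w)*41 = (-84 + 45/149)*41 = -12471/149*41 = -511311/149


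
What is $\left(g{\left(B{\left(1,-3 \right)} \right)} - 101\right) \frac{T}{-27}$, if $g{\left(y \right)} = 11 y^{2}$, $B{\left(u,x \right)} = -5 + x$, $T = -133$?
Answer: $\frac{8911}{3} \approx 2970.3$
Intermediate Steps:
$\left(g{\left(B{\left(1,-3 \right)} \right)} - 101\right) \frac{T}{-27} = \left(11 \left(-5 - 3\right)^{2} - 101\right) \left(- \frac{133}{-27}\right) = \left(11 \left(-8\right)^{2} - 101\right) \left(\left(-133\right) \left(- \frac{1}{27}\right)\right) = \left(11 \cdot 64 - 101\right) \frac{133}{27} = \left(704 - 101\right) \frac{133}{27} = 603 \cdot \frac{133}{27} = \frac{8911}{3}$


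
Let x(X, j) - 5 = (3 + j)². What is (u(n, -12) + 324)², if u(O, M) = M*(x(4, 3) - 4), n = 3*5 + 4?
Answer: 14400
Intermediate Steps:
x(X, j) = 5 + (3 + j)²
n = 19 (n = 15 + 4 = 19)
u(O, M) = 37*M (u(O, M) = M*((5 + (3 + 3)²) - 4) = M*((5 + 6²) - 4) = M*((5 + 36) - 4) = M*(41 - 4) = M*37 = 37*M)
(u(n, -12) + 324)² = (37*(-12) + 324)² = (-444 + 324)² = (-120)² = 14400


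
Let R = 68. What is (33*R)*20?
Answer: 44880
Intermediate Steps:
(33*R)*20 = (33*68)*20 = 2244*20 = 44880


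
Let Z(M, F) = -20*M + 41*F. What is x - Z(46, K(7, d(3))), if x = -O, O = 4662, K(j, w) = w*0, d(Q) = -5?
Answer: -3742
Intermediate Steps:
K(j, w) = 0
x = -4662 (x = -1*4662 = -4662)
x - Z(46, K(7, d(3))) = -4662 - (-20*46 + 41*0) = -4662 - (-920 + 0) = -4662 - 1*(-920) = -4662 + 920 = -3742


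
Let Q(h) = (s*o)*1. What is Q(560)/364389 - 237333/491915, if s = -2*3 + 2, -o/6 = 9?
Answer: -28791760299/59749471645 ≈ -0.48187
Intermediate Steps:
o = -54 (o = -6*9 = -54)
s = -4 (s = -6 + 2 = -4)
Q(h) = 216 (Q(h) = -4*(-54)*1 = 216*1 = 216)
Q(560)/364389 - 237333/491915 = 216/364389 - 237333/491915 = 216*(1/364389) - 237333*1/491915 = 72/121463 - 237333/491915 = -28791760299/59749471645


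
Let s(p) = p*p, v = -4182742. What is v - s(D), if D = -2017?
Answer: -8251031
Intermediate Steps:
s(p) = p**2
v - s(D) = -4182742 - 1*(-2017)**2 = -4182742 - 1*4068289 = -4182742 - 4068289 = -8251031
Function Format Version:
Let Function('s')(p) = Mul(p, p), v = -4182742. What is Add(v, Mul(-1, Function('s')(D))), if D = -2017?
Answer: -8251031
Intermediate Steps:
Function('s')(p) = Pow(p, 2)
Add(v, Mul(-1, Function('s')(D))) = Add(-4182742, Mul(-1, Pow(-2017, 2))) = Add(-4182742, Mul(-1, 4068289)) = Add(-4182742, -4068289) = -8251031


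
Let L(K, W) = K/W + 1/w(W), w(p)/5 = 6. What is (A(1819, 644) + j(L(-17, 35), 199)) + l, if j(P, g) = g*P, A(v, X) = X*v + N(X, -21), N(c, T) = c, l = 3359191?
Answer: 190309601/42 ≈ 4.5312e+6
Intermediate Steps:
w(p) = 30 (w(p) = 5*6 = 30)
A(v, X) = X + X*v (A(v, X) = X*v + X = X + X*v)
L(K, W) = 1/30 + K/W (L(K, W) = K/W + 1/30 = 1/30 + K/W)
j(P, g) = P*g
(A(1819, 644) + j(L(-17, 35), 199)) + l = (644*(1 + 1819) + ((-17 + (1/30)*35)/35)*199) + 3359191 = (644*1820 + ((-17 + 7/6)/35)*199) + 3359191 = (1172080 + ((1/35)*(-95/6))*199) + 3359191 = (1172080 - 19/42*199) + 3359191 = (1172080 - 3781/42) + 3359191 = 49223579/42 + 3359191 = 190309601/42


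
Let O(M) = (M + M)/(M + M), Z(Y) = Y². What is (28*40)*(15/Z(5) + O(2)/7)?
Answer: 832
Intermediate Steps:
O(M) = 1 (O(M) = (2*M)/((2*M)) = (2*M)*(1/(2*M)) = 1)
(28*40)*(15/Z(5) + O(2)/7) = (28*40)*(15/(5²) + 1/7) = 1120*(15/25 + 1*(⅐)) = 1120*(15*(1/25) + ⅐) = 1120*(⅗ + ⅐) = 1120*(26/35) = 832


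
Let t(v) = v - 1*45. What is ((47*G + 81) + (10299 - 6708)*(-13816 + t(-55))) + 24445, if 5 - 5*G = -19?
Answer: -249738022/5 ≈ -4.9948e+7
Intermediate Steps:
G = 24/5 (G = 1 - ⅕*(-19) = 1 + 19/5 = 24/5 ≈ 4.8000)
t(v) = -45 + v (t(v) = v - 45 = -45 + v)
((47*G + 81) + (10299 - 6708)*(-13816 + t(-55))) + 24445 = ((47*(24/5) + 81) + (10299 - 6708)*(-13816 + (-45 - 55))) + 24445 = ((1128/5 + 81) + 3591*(-13816 - 100)) + 24445 = (1533/5 + 3591*(-13916)) + 24445 = (1533/5 - 49972356) + 24445 = -249860247/5 + 24445 = -249738022/5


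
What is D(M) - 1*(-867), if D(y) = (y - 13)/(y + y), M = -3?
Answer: 2609/3 ≈ 869.67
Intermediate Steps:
D(y) = (-13 + y)/(2*y) (D(y) = (-13 + y)/((2*y)) = (-13 + y)*(1/(2*y)) = (-13 + y)/(2*y))
D(M) - 1*(-867) = (½)*(-13 - 3)/(-3) - 1*(-867) = (½)*(-⅓)*(-16) + 867 = 8/3 + 867 = 2609/3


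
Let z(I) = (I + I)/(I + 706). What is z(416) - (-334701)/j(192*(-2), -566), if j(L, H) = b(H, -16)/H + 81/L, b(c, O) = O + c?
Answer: 2267231192992/5536509 ≈ 4.0951e+5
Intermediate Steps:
j(L, H) = 81/L + (-16 + H)/H (j(L, H) = (-16 + H)/H + 81/L = 81/L + (-16 + H)/H)
z(I) = 2*I/(706 + I) (z(I) = (2*I)/(706 + I) = 2*I/(706 + I))
z(416) - (-334701)/j(192*(-2), -566) = 2*416/(706 + 416) - (-334701)/(1 - 16/(-566) + 81/((192*(-2)))) = 2*416/1122 - (-334701)/(1 - 16*(-1/566) + 81/(-384)) = 2*416*(1/1122) - (-334701)/(1 + 8/283 + 81*(-1/384)) = 416/561 - (-334701)/(1 + 8/283 - 27/128) = 416/561 - (-334701)/29607/36224 = 416/561 - (-334701)*36224/29607 = 416/561 - 1*(-4041403008/9869) = 416/561 + 4041403008/9869 = 2267231192992/5536509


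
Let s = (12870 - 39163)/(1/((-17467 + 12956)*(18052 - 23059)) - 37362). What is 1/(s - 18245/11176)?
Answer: -857381764910968/796318769191559 ≈ -1.0767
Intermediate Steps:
s = 593868869061/843879689873 (s = -26293/(1/(-4511*(-5007)) - 37362) = -26293/(1/22586577 - 37362) = -26293/(-843879689873/22586577) = -26293*(-22586577/843879689873) = 593868869061/843879689873 ≈ 0.70374)
1/(s - 18245/11176) = 1/(593868869061/843879689873 - 18245/11176) = 1/(-796318769191559/857381764910968) = -857381764910968/796318769191559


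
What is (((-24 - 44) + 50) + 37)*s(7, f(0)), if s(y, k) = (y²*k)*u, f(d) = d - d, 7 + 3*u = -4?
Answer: 0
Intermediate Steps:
u = -11/3 (u = -7/3 + (⅓)*(-4) = -7/3 - 4/3 = -11/3 ≈ -3.6667)
f(d) = 0
s(y, k) = -11*k*y²/3 (s(y, k) = (y²*k)*(-11/3) = (k*y²)*(-11/3) = -11*k*y²/3)
(((-24 - 44) + 50) + 37)*s(7, f(0)) = (((-24 - 44) + 50) + 37)*(-11/3*0*7²) = ((-68 + 50) + 37)*(-11/3*0*49) = (-18 + 37)*0 = 19*0 = 0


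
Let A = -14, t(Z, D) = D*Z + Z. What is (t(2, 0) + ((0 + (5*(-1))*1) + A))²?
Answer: 289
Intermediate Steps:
t(Z, D) = Z + D*Z
(t(2, 0) + ((0 + (5*(-1))*1) + A))² = (2*(1 + 0) + ((0 + (5*(-1))*1) - 14))² = (2*1 + ((0 - 5*1) - 14))² = (2 + ((0 - 5) - 14))² = (2 + (-5 - 14))² = (2 - 19)² = (-17)² = 289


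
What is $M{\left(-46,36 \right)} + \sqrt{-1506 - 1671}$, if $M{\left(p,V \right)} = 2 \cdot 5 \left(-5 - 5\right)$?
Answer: $-100 + 3 i \sqrt{353} \approx -100.0 + 56.365 i$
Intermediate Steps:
$M{\left(p,V \right)} = -100$ ($M{\left(p,V \right)} = 10 \left(-10\right) = -100$)
$M{\left(-46,36 \right)} + \sqrt{-1506 - 1671} = -100 + \sqrt{-1506 - 1671} = -100 + \sqrt{-3177} = -100 + 3 i \sqrt{353}$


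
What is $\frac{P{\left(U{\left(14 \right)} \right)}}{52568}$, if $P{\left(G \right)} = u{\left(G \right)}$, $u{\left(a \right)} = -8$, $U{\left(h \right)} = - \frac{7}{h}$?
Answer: $- \frac{1}{6571} \approx -0.00015218$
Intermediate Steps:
$P{\left(G \right)} = -8$
$\frac{P{\left(U{\left(14 \right)} \right)}}{52568} = - \frac{8}{52568} = \left(-8\right) \frac{1}{52568} = - \frac{1}{6571}$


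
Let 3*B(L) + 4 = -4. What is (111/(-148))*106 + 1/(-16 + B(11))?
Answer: -4455/56 ≈ -79.554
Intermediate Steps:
B(L) = -8/3 (B(L) = -4/3 + (⅓)*(-4) = -4/3 - 4/3 = -8/3)
(111/(-148))*106 + 1/(-16 + B(11)) = (111/(-148))*106 + 1/(-16 - 8/3) = (111*(-1/148))*106 + 1/(-56/3) = -¾*106 - 3/56 = -159/2 - 3/56 = -4455/56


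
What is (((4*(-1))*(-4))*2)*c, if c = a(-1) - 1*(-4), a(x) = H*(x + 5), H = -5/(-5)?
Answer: 256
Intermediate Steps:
H = 1 (H = -5*(-⅕) = 1)
a(x) = 5 + x (a(x) = 1*(x + 5) = 1*(5 + x) = 5 + x)
c = 8 (c = (5 - 1) - 1*(-4) = 4 + 4 = 8)
(((4*(-1))*(-4))*2)*c = (((4*(-1))*(-4))*2)*8 = (-4*(-4)*2)*8 = (16*2)*8 = 32*8 = 256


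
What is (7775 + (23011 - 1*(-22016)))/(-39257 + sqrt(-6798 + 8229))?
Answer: -1036424057/770555309 - 79203*sqrt(159)/770555309 ≈ -1.3463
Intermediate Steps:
(7775 + (23011 - 1*(-22016)))/(-39257 + sqrt(-6798 + 8229)) = (7775 + (23011 + 22016))/(-39257 + sqrt(1431)) = (7775 + 45027)/(-39257 + 3*sqrt(159)) = 52802/(-39257 + 3*sqrt(159))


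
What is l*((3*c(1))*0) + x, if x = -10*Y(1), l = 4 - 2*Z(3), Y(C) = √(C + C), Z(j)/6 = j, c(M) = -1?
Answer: -10*√2 ≈ -14.142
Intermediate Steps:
Z(j) = 6*j
Y(C) = √2*√C (Y(C) = √(2*C) = √2*√C)
l = -32 (l = 4 - 12*3 = 4 - 2*18 = 4 - 36 = -32)
x = -10*√2 (x = -10*√2*√1 = -10*√2 ≈ -14.142)
l*((3*c(1))*0) + x = -32*3*(-1)*0 - 10*√2 = -(-96)*0 - 10*√2 = -32*0 - 10*√2 = 0 - 10*√2 = -10*√2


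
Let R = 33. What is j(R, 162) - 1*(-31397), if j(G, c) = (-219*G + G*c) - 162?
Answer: 29354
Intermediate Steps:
j(G, c) = -162 - 219*G + G*c
j(R, 162) - 1*(-31397) = (-162 - 219*33 + 33*162) - 1*(-31397) = (-162 - 7227 + 5346) + 31397 = -2043 + 31397 = 29354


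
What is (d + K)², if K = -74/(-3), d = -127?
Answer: 94249/9 ≈ 10472.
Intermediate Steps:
K = 74/3 (K = -74*(-⅓) = 74/3 ≈ 24.667)
(d + K)² = (-127 + 74/3)² = (-307/3)² = 94249/9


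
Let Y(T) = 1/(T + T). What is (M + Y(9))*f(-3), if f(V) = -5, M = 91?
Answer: -8195/18 ≈ -455.28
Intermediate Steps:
Y(T) = 1/(2*T)
(M + Y(9))*f(-3) = (91 + (½)/9)*(-5) = (91 + (½)*(⅑))*(-5) = (91 + 1/18)*(-5) = (1639/18)*(-5) = -8195/18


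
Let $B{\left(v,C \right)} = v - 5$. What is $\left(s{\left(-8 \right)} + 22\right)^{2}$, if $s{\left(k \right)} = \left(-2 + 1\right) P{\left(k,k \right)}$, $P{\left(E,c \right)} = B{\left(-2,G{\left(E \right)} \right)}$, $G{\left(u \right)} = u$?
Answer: $841$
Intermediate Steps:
$B{\left(v,C \right)} = -5 + v$
$P{\left(E,c \right)} = -7$ ($P{\left(E,c \right)} = -5 - 2 = -7$)
$s{\left(k \right)} = 7$ ($s{\left(k \right)} = \left(-2 + 1\right) \left(-7\right) = \left(-1\right) \left(-7\right) = 7$)
$\left(s{\left(-8 \right)} + 22\right)^{2} = \left(7 + 22\right)^{2} = 29^{2} = 841$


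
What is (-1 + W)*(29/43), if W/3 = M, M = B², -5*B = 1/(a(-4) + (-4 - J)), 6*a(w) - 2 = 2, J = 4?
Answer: -350117/520300 ≈ -0.67291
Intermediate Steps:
a(w) = ⅔ (a(w) = ⅓ + (⅙)*2 = ⅓ + ⅓ = ⅔)
B = 3/110 (B = -1/(5*(⅔ + (-4 - 1*4))) = -1/(5*(⅔ + (-4 - 4))) = -1/(5*(⅔ - 8)) = -1/(5*(-22/3)) = -⅕*(-3/22) = 3/110 ≈ 0.027273)
M = 9/12100 (M = (3/110)² = 9/12100 ≈ 0.00074380)
W = 27/12100 (W = 3*(9/12100) = 27/12100 ≈ 0.0022314)
(-1 + W)*(29/43) = (-1 + 27/12100)*(29/43) = -350117/(12100*43) = -12073/12100*29/43 = -350117/520300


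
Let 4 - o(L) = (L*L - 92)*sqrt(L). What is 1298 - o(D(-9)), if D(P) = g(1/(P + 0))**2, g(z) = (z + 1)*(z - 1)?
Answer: 4198351948334/3486784401 ≈ 1204.1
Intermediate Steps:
g(z) = (1 + z)*(-1 + z)
D(P) = (-1 + P**(-2))**2 (D(P) = (-1 + (1/(P + 0))**2)**2 = (-1 + (1/P)**2)**2 = (-1 + P**(-2))**2)
o(L) = 4 - sqrt(L)*(-92 + L**2) (o(L) = 4 - (L*L - 92)*sqrt(L) = 4 - (L**2 - 92)*sqrt(L) = 4 - (-92 + L**2)*sqrt(L) = 4 - sqrt(L)*(-92 + L**2))
1298 - o(D(-9)) = 1298 - (4 - ((1 - 1*(-9)**2)**2/(-9)**4)**(5/2) + 92*sqrt((1 - 1*(-9)**2)**2/(-9)**4)) = 1298 - (4 - ((1 - 1*81)**2/6561)**(5/2) + 92*sqrt((1 - 1*81)**2/6561)) = 1298 - (4 - ((1 - 81)**2/6561)**(5/2) + 92*sqrt((1 - 81)**2/6561)) = 1298 - (4 - ((1/6561)*(-80)**2)**(5/2) + 92*sqrt((1/6561)*(-80)**2)) = 1298 - (4 - ((1/6561)*6400)**(5/2) + 92*sqrt((1/6561)*6400)) = 1298 - (4 - (6400/6561)**(5/2) + 92*sqrt(6400/6561)) = 1298 - (4 - 1*3276800000/3486784401 + 92*(80/81)) = 1298 - (4 - 3276800000/3486784401 + 7360/81) = 1298 - 1*327494204164/3486784401 = 1298 - 327494204164/3486784401 = 4198351948334/3486784401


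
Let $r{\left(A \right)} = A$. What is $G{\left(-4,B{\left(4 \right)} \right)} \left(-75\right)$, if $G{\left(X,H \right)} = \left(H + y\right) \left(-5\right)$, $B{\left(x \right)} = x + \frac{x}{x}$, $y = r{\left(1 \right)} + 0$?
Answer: $2250$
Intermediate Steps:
$y = 1$ ($y = 1 + 0 = 1$)
$B{\left(x \right)} = 1 + x$ ($B{\left(x \right)} = x + 1 = 1 + x$)
$G{\left(X,H \right)} = -5 - 5 H$ ($G{\left(X,H \right)} = \left(H + 1\right) \left(-5\right) = \left(1 + H\right) \left(-5\right) = -5 - 5 H$)
$G{\left(-4,B{\left(4 \right)} \right)} \left(-75\right) = \left(-5 - 5 \left(1 + 4\right)\right) \left(-75\right) = \left(-5 - 25\right) \left(-75\right) = \left(-30\right) \left(-75\right) = 2250$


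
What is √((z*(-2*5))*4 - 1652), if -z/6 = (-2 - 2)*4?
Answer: 2*I*√1373 ≈ 74.108*I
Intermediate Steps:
z = 96 (z = -6*(-2 - 2)*4 = -(-24)*4 = -6*(-16) = 96)
√((z*(-2*5))*4 - 1652) = √((96*(-2*5))*4 - 1652) = √((96*(-10))*4 - 1652) = √(-960*4 - 1652) = √(-3840 - 1652) = √(-5492) = 2*I*√1373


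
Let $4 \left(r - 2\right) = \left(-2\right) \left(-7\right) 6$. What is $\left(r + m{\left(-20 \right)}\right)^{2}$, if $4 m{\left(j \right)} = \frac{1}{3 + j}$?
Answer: $\frac{2442969}{4624} \approx 528.32$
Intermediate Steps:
$m{\left(j \right)} = \frac{1}{4 \left(3 + j\right)}$
$r = 23$ ($r = 2 + \frac{\left(-2\right) \left(-7\right) 6}{4} = 2 + \frac{14 \cdot 6}{4} = 2 + \frac{1}{4} \cdot 84 = 2 + 21 = 23$)
$\left(r + m{\left(-20 \right)}\right)^{2} = \left(23 + \frac{1}{4 \left(3 - 20\right)}\right)^{2} = \left(23 + \frac{1}{4 \left(-17\right)}\right)^{2} = \left(23 + \frac{1}{4} \left(- \frac{1}{17}\right)\right)^{2} = \left(23 - \frac{1}{68}\right)^{2} = \left(\frac{1563}{68}\right)^{2} = \frac{2442969}{4624}$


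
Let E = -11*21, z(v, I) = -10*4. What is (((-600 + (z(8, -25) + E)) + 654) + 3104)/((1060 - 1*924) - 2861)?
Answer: -2887/2725 ≈ -1.0595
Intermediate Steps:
z(v, I) = -40
E = -231
(((-600 + (z(8, -25) + E)) + 654) + 3104)/((1060 - 1*924) - 2861) = (((-600 + (-40 - 231)) + 654) + 3104)/((1060 - 1*924) - 2861) = (((-600 - 271) + 654) + 3104)/((1060 - 924) - 2861) = ((-871 + 654) + 3104)/(136 - 2861) = (-217 + 3104)/(-2725) = 2887*(-1/2725) = -2887/2725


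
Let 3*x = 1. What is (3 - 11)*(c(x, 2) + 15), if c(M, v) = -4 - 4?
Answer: -56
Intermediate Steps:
x = 1/3 (x = (1/3)*1 = 1/3 ≈ 0.33333)
c(M, v) = -8
(3 - 11)*(c(x, 2) + 15) = (3 - 11)*(-8 + 15) = -8*7 = -56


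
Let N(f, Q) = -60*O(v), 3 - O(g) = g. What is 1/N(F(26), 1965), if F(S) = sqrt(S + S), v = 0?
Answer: -1/180 ≈ -0.0055556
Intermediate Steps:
O(g) = 3 - g
F(S) = sqrt(2)*sqrt(S) (F(S) = sqrt(2*S) = sqrt(2)*sqrt(S))
N(f, Q) = -180 (N(f, Q) = -60*(3 - 1*0) = -60*(3 + 0) = -60*3 = -12*15 = -180)
1/N(F(26), 1965) = 1/(-180) = -1/180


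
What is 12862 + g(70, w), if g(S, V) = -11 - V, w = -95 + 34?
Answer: 12912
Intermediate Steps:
w = -61
12862 + g(70, w) = 12862 + (-11 - 1*(-61)) = 12862 + (-11 + 61) = 12862 + 50 = 12912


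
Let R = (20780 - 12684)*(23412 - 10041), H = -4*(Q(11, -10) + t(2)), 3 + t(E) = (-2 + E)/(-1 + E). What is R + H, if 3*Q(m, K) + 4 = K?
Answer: 324754940/3 ≈ 1.0825e+8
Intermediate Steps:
Q(m, K) = -4/3 + K/3
t(E) = -3 + (-2 + E)/(-1 + E)
H = 92/3 (H = -4*((-4/3 + (⅓)*(-10)) + (1 - 2*2)/(-1 + 2)) = -4*((-4/3 - 10/3) + (1 - 4)/1) = -4*(-14/3 + 1*(-3)) = -4*(-14/3 - 3) = -4*(-23/3) = 92/3 ≈ 30.667)
R = 108251616 (R = 8096*13371 = 108251616)
R + H = 108251616 + 92/3 = 324754940/3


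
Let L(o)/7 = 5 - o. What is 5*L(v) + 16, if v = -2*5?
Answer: 541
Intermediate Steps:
v = -10
L(o) = 35 - 7*o (L(o) = 7*(5 - o) = 35 - 7*o)
5*L(v) + 16 = 5*(35 - 7*(-10)) + 16 = 5*(35 + 70) + 16 = 5*105 + 16 = 525 + 16 = 541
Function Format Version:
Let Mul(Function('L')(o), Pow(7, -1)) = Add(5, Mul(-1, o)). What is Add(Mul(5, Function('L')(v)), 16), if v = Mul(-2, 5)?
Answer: 541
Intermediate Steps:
v = -10
Function('L')(o) = Add(35, Mul(-7, o)) (Function('L')(o) = Mul(7, Add(5, Mul(-1, o))) = Add(35, Mul(-7, o)))
Add(Mul(5, Function('L')(v)), 16) = Add(Mul(5, Add(35, Mul(-7, -10))), 16) = Add(Mul(5, Add(35, 70)), 16) = Add(Mul(5, 105), 16) = Add(525, 16) = 541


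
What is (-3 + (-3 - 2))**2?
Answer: 64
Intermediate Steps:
(-3 + (-3 - 2))**2 = (-3 - 5)**2 = (-8)**2 = 64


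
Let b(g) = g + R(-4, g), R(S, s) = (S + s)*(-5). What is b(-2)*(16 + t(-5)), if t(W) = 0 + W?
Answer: 308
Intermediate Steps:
t(W) = W
R(S, s) = -5*S - 5*s
b(g) = 20 - 4*g (b(g) = g + (-5*(-4) - 5*g) = g + (20 - 5*g) = 20 - 4*g)
b(-2)*(16 + t(-5)) = (20 - 4*(-2))*(16 - 5) = (20 + 8)*11 = 28*11 = 308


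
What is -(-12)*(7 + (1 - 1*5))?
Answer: 36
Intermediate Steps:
-(-12)*(7 + (1 - 1*5)) = -(-12)*(7 + (1 - 5)) = -(-12)*(7 - 4) = -(-12)*3 = -1*(-36) = 36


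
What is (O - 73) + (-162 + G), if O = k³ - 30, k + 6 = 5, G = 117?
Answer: -149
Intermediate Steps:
k = -1 (k = -6 + 5 = -1)
O = -31 (O = (-1)³ - 30 = -1 - 30 = -31)
(O - 73) + (-162 + G) = (-31 - 73) + (-162 + 117) = -104 - 45 = -149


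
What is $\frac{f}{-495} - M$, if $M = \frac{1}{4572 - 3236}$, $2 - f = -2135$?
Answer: $- \frac{2855527}{661320} \approx -4.3179$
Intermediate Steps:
$f = 2137$ ($f = 2 - -2135 = 2 + 2135 = 2137$)
$M = \frac{1}{1336} \approx 0.0007485$
$\frac{f}{-495} - M = \frac{2137}{-495} - \frac{1}{1336} = 2137 \left(- \frac{1}{495}\right) - \frac{1}{1336} = - \frac{2137}{495} - \frac{1}{1336} = - \frac{2855527}{661320}$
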